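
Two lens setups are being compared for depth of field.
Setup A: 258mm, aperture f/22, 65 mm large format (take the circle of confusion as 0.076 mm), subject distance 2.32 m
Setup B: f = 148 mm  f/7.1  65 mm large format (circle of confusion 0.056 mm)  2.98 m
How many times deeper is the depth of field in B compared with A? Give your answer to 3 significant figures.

Setup A: H = 258²/(22×0.076) + 258 ≈ 40069.0 mm; DoF = Df − Dn = 2446.73 − 2205.75 ≈ 240.98 mm.
Setup B: H = 148²/(7.1×0.056) + 148 ≈ 55238.5 mm; DoF = Df − Dn = 3141.49 − 2834.30 ≈ 307.19 mm.
Ratio = 307.19 / 240.98 ≈ 1.27.

1.27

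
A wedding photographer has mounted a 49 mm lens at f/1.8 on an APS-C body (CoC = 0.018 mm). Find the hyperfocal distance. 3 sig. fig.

Hyperfocal distance H = f²/(N·c) + f = 49²/(1.8 × 0.018) + 49 = 2401/0.0324 + 49 ≈ 74153.9 mm ≈ 74.2 m.

74.2 m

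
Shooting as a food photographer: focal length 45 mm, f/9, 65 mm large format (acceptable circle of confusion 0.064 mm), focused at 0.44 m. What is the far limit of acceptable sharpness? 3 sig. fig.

Hyperfocal distance H = f²/(N·c) + f = 45²/(9 × 0.064) + 45 = 2025/0.576 + 45 ≈ 3560.6 mm ≈ 3.561 m.
Far limit Df = s·(H − f)/(H − s) = 440 × (3560.6 − 45) / (3560.6 − 440) = 440 × 3515.6 / 3120.6 ≈ 495.69 mm.

496 mm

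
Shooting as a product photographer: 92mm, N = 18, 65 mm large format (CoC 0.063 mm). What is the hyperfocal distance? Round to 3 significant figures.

7.56 m

Hyperfocal distance H = f²/(N·c) + f = 92²/(18 × 0.063) + 92 = 8464/1.134 + 92 ≈ 7555.8 mm ≈ 7.56 m.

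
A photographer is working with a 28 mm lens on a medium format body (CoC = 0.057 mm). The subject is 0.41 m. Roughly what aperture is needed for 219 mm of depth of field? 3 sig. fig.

Write h = H − f = f²/(N·c). The thin-lens limits are Dn = s·h/(h + (s−f)) and Df = s·h/(h − (s−f)), so DoF = Df − Dn = 2·s·(s−f)·h / (h² − (s−f)²).
That is a quadratic in h: DoF·h² − 2·s·(s−f)·h − DoF·(s−f)² = 0 ⇒ h = (s−f)·(s + √(s² + DoF²)) / DoF = 382 × (410 + √(410² + 219²)) / 219 = 382 × (410 + 464.824) / 219 ≈ 1525.9 mm.
Then N = f²/(c·h) = 28² / (0.057 × 1525.9) = 784 / 86.979 ≈ 9.01.

f/9.01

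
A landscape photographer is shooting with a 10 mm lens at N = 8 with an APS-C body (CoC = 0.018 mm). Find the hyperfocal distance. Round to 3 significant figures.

0.704 m

Hyperfocal distance H = f²/(N·c) + f = 10²/(8 × 0.018) + 10 = 100/0.144 + 10 ≈ 704.4 mm ≈ 0.704 m.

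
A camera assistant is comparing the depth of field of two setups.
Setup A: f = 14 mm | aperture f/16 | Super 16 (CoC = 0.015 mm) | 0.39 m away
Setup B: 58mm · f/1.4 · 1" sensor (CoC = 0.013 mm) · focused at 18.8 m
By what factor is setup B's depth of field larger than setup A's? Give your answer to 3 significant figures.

8.45

Setup A: H = 14²/(16×0.015) + 14 ≈ 830.7 mm; DoF = Df − Dn = 722.77 − 267.05 ≈ 455.72 mm.
Setup B: H = 58²/(1.4×0.013) + 58 ≈ 184893.2 mm; DoF = Df − Dn = 20921.4 − 17069.2 ≈ 3852.2 mm.
Ratio = 3852.2 / 455.72 ≈ 8.45.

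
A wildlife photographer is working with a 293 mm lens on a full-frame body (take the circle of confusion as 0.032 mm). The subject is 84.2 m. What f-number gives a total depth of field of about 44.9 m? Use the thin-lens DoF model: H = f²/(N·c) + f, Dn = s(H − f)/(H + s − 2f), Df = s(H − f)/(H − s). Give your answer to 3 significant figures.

f/7.99

Write h = H − f = f²/(N·c). The thin-lens limits are Dn = s·h/(h + (s−f)) and Df = s·h/(h − (s−f)), so DoF = Df − Dn = 2·s·(s−f)·h / (h² − (s−f)²).
That is a quadratic in h: DoF·h² − 2·s·(s−f)·h − DoF·(s−f)² = 0 ⇒ h = (s−f)·(s + √(s² + DoF²)) / DoF = 83907 × (84200 + √(84200² + 44900²)) / 44900 = 83907 × (84200 + 95423.5) / 44900 ≈ 335672 mm.
Then N = f²/(c·h) = 293² / (0.032 × 335672) = 85849 / 10742 ≈ 7.99.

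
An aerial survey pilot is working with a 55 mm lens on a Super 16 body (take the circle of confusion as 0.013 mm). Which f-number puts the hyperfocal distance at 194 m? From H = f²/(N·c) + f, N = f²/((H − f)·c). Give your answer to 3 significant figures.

f/1.20

Rearrange H = f²/(N·c) + f for N: N = f² / ((H − f)·c).
N = 55² / ((194000 − 55) × 0.013) = 3025 / 2521 ≈ 1.20.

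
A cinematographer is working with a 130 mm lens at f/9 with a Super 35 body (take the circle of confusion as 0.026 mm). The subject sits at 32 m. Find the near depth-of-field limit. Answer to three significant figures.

Hyperfocal distance H = f²/(N·c) + f = 130²/(9 × 0.026) + 130 = 16900/0.234 + 130 ≈ 72352.2 mm ≈ 72.35 m.
Near limit Dn = s·(H − f)/(H + s − 2f) = 32000 × (72352.2 − 130) / (72352.2 + 32000 − 2 × 130) = 32000 × 72222.2 / 104092.2 ≈ 22203 mm ≈ 22.2 m.

22.2 m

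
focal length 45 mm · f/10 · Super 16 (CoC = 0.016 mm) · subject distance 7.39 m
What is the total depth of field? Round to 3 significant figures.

Hyperfocal distance H = f²/(N·c) + f = 45²/(10 × 0.016) + 45 = 2025/0.16 + 45 ≈ 12701.2 mm ≈ 12.70 m.
Near limit Dn = s·(H − f)/(H + s − 2f) = 7390 × (12701.2 − 45) / (12701.2 + 7390 − 2 × 45) = 7390 × 12656.2 / 20001.2 ≈ 4676 mm.
Far limit Df = s·(H − f)/(H − s) = 7390 × (12701.2 − 45) / (12701.2 − 7390) = 7390 × 12656.2 / 5311.2 ≈ 17610 mm.
Depth of field = Df − Dn = 17610 − 4676 ≈ 12934 mm ≈ 12.9 m.

12.9 m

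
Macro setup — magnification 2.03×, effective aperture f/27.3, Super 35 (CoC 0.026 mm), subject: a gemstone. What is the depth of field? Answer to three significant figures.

0.344 mm

At magnification m, DoF ≈ 2·N_eff·c/m² = 2 × 27.3 × 0.026 / 2.03² = 1.42 / 4.121 ≈ 0.344 mm.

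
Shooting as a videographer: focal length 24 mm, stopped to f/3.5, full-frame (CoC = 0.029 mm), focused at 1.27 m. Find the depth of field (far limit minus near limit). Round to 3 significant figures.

Hyperfocal distance H = f²/(N·c) + f = 24²/(3.5 × 0.029) + 24 = 576/0.1015 + 24 ≈ 5698.9 mm ≈ 5.699 m.
Near limit Dn = s·(H − f)/(H + s − 2f) = 1270 × (5698.9 − 24) / (5698.9 + 1270 − 2 × 24) = 1270 × 5674.9 / 6920.9 ≈ 1041.36 mm.
Far limit Df = s·(H − f)/(H − s) = 1270 × (5698.9 − 24) / (5698.9 − 1270) = 1270 × 5674.9 / 4428.9 ≈ 1627.30 mm.
Depth of field = Df − Dn = 1627.30 − 1041.36 ≈ 585.94 mm ≈ 0.586 m.

0.586 m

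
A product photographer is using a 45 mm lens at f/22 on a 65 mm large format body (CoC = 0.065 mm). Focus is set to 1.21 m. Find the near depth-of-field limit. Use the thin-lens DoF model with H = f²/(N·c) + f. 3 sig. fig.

Hyperfocal distance H = f²/(N·c) + f = 45²/(22 × 0.065) + 45 = 2025/1.43 + 45 ≈ 1461.1 mm ≈ 1.461 m.
Near limit Dn = s·(H − f)/(H + s − 2f) = 1210 × (1461.1 − 45) / (1461.1 + 1210 − 2 × 45) = 1210 × 1416.1 / 2581.1 ≈ 663.85 mm ≈ 0.664 m.

0.664 m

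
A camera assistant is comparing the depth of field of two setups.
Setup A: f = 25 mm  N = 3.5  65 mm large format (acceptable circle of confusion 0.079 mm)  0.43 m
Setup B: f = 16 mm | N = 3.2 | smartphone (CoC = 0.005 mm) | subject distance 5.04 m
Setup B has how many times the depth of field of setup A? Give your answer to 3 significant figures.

22.1

Setup A: H = 25²/(3.5×0.079) + 25 ≈ 2285.4 mm; DoF = Df − Dn = 523.86 − 364.66 ≈ 159.20 mm.
Setup B: H = 16²/(3.2×0.005) + 16 ≈ 16016.0 mm; DoF = Df − Dn = 7346.9 − 3835.6 ≈ 3511.3 mm.
Ratio = 3511.3 / 159.20 ≈ 22.1.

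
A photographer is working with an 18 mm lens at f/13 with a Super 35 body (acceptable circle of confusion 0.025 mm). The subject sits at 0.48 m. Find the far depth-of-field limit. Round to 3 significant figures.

Hyperfocal distance H = f²/(N·c) + f = 18²/(13 × 0.025) + 18 = 324/0.325 + 18 ≈ 1014.9 mm ≈ 1.015 m.
Far limit Df = s·(H − f)/(H − s) = 480 × (1014.9 − 18) / (1014.9 − 480) = 480 × 996.9 / 534.9 ≈ 894.56 mm ≈ 0.895 m.

0.895 m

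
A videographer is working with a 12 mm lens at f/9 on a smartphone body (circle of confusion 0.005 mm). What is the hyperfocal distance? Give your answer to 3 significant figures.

Hyperfocal distance H = f²/(N·c) + f = 12²/(9 × 0.005) + 12 = 144/0.045 + 12 ≈ 3212.0 mm ≈ 3.21 m.

3.21 m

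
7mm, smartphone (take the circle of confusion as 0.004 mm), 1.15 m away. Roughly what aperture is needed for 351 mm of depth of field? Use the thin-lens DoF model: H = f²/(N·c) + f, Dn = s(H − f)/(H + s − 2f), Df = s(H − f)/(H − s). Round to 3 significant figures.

f/1.60

Write h = H − f = f²/(N·c). The thin-lens limits are Dn = s·h/(h + (s−f)) and Df = s·h/(h − (s−f)), so DoF = Df − Dn = 2·s·(s−f)·h / (h² − (s−f)²).
That is a quadratic in h: DoF·h² − 2·s·(s−f)·h − DoF·(s−f)² = 0 ⇒ h = (s−f)·(s + √(s² + DoF²)) / DoF = 1143 × (1150 + √(1150² + 351²)) / 351 = 1143 × (1150 + 1202.37) / 351 ≈ 7660.3 mm.
Then N = f²/(c·h) = 7² / (0.004 × 7660.3) = 49 / 30.641 ≈ 1.60.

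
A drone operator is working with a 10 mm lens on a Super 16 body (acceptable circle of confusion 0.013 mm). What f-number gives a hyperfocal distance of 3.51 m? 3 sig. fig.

Rearrange H = f²/(N·c) + f for N: N = f² / ((H − f)·c).
N = 10² / ((3510 − 10) × 0.013) = 100 / 45.50 ≈ 2.20.

f/2.20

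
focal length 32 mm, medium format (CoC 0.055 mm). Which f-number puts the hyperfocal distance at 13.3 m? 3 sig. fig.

Rearrange H = f²/(N·c) + f for N: N = f² / ((H − f)·c).
N = 32² / ((13300 − 32) × 0.055) = 1024 / 729.7 ≈ 1.40.

f/1.40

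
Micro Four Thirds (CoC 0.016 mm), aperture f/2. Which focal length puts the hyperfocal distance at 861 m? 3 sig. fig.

From H = f²/(N·c) + f, with f ≪ H: f ≈ √(H·N·c) = √(861000 × 2 × 0.016) = √27552 ≈ 166.0 mm.
The +f correction barely moves this — solving exactly, f² + N·c·f − N·c·H = 0 ⇒ f = (−N·c + √((N·c)² + 4·N·c·H))/2 = (−0.032 + √110208)/2 ≈ 165.97 mm, so f ≈ 166 mm.

166 mm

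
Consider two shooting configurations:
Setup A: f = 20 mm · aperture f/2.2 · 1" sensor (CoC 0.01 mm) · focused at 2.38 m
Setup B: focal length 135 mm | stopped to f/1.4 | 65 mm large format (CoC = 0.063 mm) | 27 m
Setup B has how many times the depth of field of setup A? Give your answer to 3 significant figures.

Setup A: H = 20²/(2.2×0.01) + 20 ≈ 18201.8 mm; DoF = Df − Dn = 2735.00 − 2106.57 ≈ 628.43 mm.
Setup B: H = 135²/(1.4×0.063) + 135 ≈ 206767.7 mm; DoF = Df − Dn = 31035.0 − 23893.5 ≈ 7141.5 mm.
Ratio = 7141.5 / 628.43 ≈ 11.4.

11.4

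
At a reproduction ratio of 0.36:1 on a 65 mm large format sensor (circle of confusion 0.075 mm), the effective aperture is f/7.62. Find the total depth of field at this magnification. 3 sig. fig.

At magnification m, DoF ≈ 2·N_eff·c/m² = 2 × 7.62 × 0.075 / 0.36² = 1.143 / 0.1296 ≈ 8.82 mm.

8.82 mm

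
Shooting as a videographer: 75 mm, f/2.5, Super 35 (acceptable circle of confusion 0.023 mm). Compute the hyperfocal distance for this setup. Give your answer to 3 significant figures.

97.9 m

Hyperfocal distance H = f²/(N·c) + f = 75²/(2.5 × 0.023) + 75 = 5625/0.0575 + 75 ≈ 97901.1 mm ≈ 97.9 m.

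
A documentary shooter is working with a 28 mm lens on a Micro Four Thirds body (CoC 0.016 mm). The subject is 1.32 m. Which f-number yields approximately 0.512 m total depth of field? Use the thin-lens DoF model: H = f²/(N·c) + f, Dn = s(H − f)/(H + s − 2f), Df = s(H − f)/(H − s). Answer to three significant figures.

f/7.10

Write h = H − f = f²/(N·c). The thin-lens limits are Dn = s·h/(h + (s−f)) and Df = s·h/(h − (s−f)), so DoF = Df − Dn = 2·s·(s−f)·h / (h² − (s−f)²).
That is a quadratic in h: DoF·h² − 2·s·(s−f)·h − DoF·(s−f)² = 0 ⇒ h = (s−f)·(s + √(s² + DoF²)) / DoF = 1292 × (1320 + √(1320² + 512²)) / 512 = 1292 × (1320 + 1415.82) / 512 ≈ 6903.7 mm.
Then N = f²/(c·h) = 28² / (0.016 × 6903.7) = 784 / 110.46 ≈ 7.10.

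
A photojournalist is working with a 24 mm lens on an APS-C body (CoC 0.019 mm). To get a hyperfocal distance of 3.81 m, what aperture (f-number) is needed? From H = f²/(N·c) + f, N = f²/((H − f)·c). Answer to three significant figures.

Rearrange H = f²/(N·c) + f for N: N = f² / ((H − f)·c).
N = 24² / ((3810 − 24) × 0.019) = 576 / 71.93 ≈ 8.01.

f/8.01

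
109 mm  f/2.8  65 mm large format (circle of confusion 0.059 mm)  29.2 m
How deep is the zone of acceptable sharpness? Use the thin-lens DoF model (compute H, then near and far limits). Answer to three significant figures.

Hyperfocal distance H = f²/(N·c) + f = 109²/(2.8 × 0.059) + 109 = 11881/0.1652 + 109 ≈ 72027.9 mm ≈ 72.03 m.
Near limit Dn = s·(H − f)/(H + s − 2f) = 29200 × (72027.9 − 109) / (72027.9 + 29200 − 2 × 109) = 29200 × 71918.9 / 101009.9 ≈ 20790 mm.
Far limit Df = s·(H − f)/(H − s) = 29200 × (72027.9 − 109) / (72027.9 − 29200) = 29200 × 71918.9 / 42827.9 ≈ 49034 mm.
Depth of field = Df − Dn = 49034 − 20790 ≈ 28244 mm ≈ 28.2 m.

28.2 m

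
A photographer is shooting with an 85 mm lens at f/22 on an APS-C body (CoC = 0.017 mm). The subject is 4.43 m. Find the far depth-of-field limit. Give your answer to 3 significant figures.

Hyperfocal distance H = f²/(N·c) + f = 85²/(22 × 0.017) + 85 = 7225/0.374 + 85 ≈ 19403.2 mm ≈ 19.40 m.
Far limit Df = s·(H − f)/(H − s) = 4430 × (19403.2 − 85) / (19403.2 − 4430) = 4430 × 19318.2 / 14973.2 ≈ 5715.5 mm ≈ 5.72 m.

5.72 m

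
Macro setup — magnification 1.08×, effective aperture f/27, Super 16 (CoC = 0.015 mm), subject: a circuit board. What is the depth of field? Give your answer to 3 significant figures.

At magnification m, DoF ≈ 2·N_eff·c/m² = 2 × 27 × 0.015 / 1.08² = 0.81 / 1.166 ≈ 0.694 mm.

0.694 mm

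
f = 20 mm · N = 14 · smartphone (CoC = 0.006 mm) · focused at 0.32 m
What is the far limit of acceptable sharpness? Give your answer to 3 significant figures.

Hyperfocal distance H = f²/(N·c) + f = 20²/(14 × 0.006) + 20 = 400/0.084 + 20 ≈ 4781.9 mm ≈ 4.782 m.
Far limit Df = s·(H − f)/(H − s) = 320 × (4781.9 − 20) / (4781.9 − 320) = 320 × 4761.9 / 4461.9 ≈ 341.52 mm.

342 mm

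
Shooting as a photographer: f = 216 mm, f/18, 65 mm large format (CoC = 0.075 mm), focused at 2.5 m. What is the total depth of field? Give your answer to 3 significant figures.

332 mm

Hyperfocal distance H = f²/(N·c) + f = 216²/(18 × 0.075) + 216 = 46656/1.35 + 216 ≈ 34776.0 mm ≈ 34.78 m.
Near limit Dn = s·(H − f)/(H + s − 2f) = 2500 × (34776.0 − 216) / (34776.0 + 2500 − 2 × 216) = 2500 × 34560.0 / 36844.0 ≈ 2345.02 mm.
Far limit Df = s·(H − f)/(H − s) = 2500 × (34776.0 − 216) / (34776.0 − 2500) = 2500 × 34560.0 / 32276.0 ≈ 2676.91 mm.
Depth of field = Df − Dn = 2676.91 − 2345.02 ≈ 331.89 mm.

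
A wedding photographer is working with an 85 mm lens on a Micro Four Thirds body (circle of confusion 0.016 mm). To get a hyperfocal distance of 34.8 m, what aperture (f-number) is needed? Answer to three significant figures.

Rearrange H = f²/(N·c) + f for N: N = f² / ((H − f)·c).
N = 85² / ((34800 − 85) × 0.016) = 7225 / 555.4 ≈ 13.

f/13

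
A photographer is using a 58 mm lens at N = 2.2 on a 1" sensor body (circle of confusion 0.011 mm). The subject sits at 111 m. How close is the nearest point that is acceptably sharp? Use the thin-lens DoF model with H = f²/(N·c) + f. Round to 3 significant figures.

61.7 m

Hyperfocal distance H = f²/(N·c) + f = 58²/(2.2 × 0.011) + 58 = 3364/0.0242 + 58 ≈ 139066.3 mm ≈ 139.1 m.
Near limit Dn = s·(H − f)/(H + s − 2f) = 111000 × (139066.3 − 58) / (139066.3 + 111000 − 2 × 58) = 111000 × 139008.3 / 249950.3 ≈ 61732 mm ≈ 61.7 m.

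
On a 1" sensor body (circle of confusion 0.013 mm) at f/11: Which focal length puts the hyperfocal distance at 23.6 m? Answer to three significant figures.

From H = f²/(N·c) + f, with f ≪ H: f ≈ √(H·N·c) = √(23600 × 11 × 0.013) = √3374.8 ≈ 58.09 mm.
Exact: f² + N·c·f − N·c·H = 0 ⇒ f = (−N·c + √((N·c)² + 4·N·c·H))/2 = (−0.143 + √13499)/2 ≈ 58.022 mm ≈ 58.0 mm.

58.0 mm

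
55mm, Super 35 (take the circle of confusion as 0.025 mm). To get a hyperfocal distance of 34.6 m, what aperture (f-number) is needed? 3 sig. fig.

f/3.50

Rearrange H = f²/(N·c) + f for N: N = f² / ((H − f)·c).
N = 55² / ((34600 − 55) × 0.025) = 3025 / 863.6 ≈ 3.50.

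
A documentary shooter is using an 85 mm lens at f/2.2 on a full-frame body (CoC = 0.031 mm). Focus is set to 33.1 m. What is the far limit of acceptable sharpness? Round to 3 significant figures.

48.1 m

Hyperfocal distance H = f²/(N·c) + f = 85²/(2.2 × 0.031) + 85 = 7225/0.0682 + 85 ≈ 106023.4 mm ≈ 106.0 m.
Far limit Df = s·(H − f)/(H − s) = 33100 × (106023.4 − 85) / (106023.4 − 33100) = 33100 × 105938.4 / 72923.4 ≈ 48086 mm ≈ 48.1 m.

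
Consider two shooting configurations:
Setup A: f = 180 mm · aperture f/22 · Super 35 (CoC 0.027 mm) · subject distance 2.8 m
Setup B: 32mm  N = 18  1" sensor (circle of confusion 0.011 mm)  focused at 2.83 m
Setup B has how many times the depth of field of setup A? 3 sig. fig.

16.1

Setup A: H = 180²/(22×0.027) + 180 ≈ 54725.5 mm; DoF = Df − Dn = 2941.28 − 2671.67 ≈ 269.61 mm.
Setup B: H = 32²/(18×0.011) + 32 ≈ 5203.7 mm; DoF = Df − Dn = 6165.8 − 1836.4 ≈ 4329.4 mm.
Ratio = 4329.4 / 269.61 ≈ 16.1.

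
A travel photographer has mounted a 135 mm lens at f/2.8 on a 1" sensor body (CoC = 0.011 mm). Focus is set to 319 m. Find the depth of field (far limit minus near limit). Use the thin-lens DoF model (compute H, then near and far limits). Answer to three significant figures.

Hyperfocal distance H = f²/(N·c) + f = 135²/(2.8 × 0.011) + 135 = 18225/0.0308 + 135 ≈ 591855.8 mm ≈ 591.9 m.
Near limit Dn = s·(H − f)/(H + s − 2f) = 319000 × (591855.8 − 135) / (591855.8 + 319000 − 2 × 135) = 319000 × 591720.8 / 910585.8 ≈ 207294 mm.
Far limit Df = s·(H − f)/(H − s) = 319000 × (591855.8 − 135) / (591855.8 − 319000) = 319000 × 591720.8 / 272855.8 ≈ 691790 mm.
Depth of field = Df − Dn = 691790 − 207294 ≈ 484496 mm ≈ 484 m.

484 m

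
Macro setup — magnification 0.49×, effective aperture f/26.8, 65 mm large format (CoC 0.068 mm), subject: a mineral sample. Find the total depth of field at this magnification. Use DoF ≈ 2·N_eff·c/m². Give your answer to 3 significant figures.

15.2 mm

At magnification m, DoF ≈ 2·N_eff·c/m² = 2 × 26.8 × 0.068 / 0.49² = 3.645 / 0.2401 ≈ 15.2 mm.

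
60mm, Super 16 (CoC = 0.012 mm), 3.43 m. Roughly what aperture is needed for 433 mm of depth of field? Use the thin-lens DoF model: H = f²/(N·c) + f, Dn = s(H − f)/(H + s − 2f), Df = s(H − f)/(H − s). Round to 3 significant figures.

f/5.60

Write h = H − f = f²/(N·c). The thin-lens limits are Dn = s·h/(h + (s−f)) and Df = s·h/(h − (s−f)), so DoF = Df − Dn = 2·s·(s−f)·h / (h² − (s−f)²).
That is a quadratic in h: DoF·h² − 2·s·(s−f)·h − DoF·(s−f)² = 0 ⇒ h = (s−f)·(s + √(s² + DoF²)) / DoF = 3370 × (3430 + √(3430² + 433²)) / 433 = 3370 × (3430 + 3457.22) / 433 ≈ 53603 mm.
Then N = f²/(c·h) = 60² / (0.012 × 53603) = 3600 / 643.23 ≈ 5.60.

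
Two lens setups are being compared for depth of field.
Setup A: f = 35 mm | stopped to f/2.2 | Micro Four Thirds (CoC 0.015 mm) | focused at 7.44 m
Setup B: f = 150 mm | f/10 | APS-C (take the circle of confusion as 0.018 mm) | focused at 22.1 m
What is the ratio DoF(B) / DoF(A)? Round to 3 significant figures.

2.59

Setup A: H = 35²/(2.2×0.015) + 35 ≈ 37156.2 mm; DoF = Df − Dn = 9294.0 − 6202.7 ≈ 3091.3 mm.
Setup B: H = 150²/(10×0.018) + 150 ≈ 125150.0 mm; DoF = Df − Dn = 26807.4 − 18798.9 ≈ 8008.5 mm.
Ratio = 8008.5 / 3091.3 ≈ 2.59.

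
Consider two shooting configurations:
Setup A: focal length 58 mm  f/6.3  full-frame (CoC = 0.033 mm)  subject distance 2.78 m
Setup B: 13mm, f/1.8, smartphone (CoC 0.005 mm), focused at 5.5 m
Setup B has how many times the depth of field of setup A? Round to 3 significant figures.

3.65

Setup A: H = 58²/(6.3×0.033) + 58 ≈ 16238.9 mm; DoF = Df − Dn = 3342.24 − 2379.68 ≈ 962.56 mm.
Setup B: H = 13²/(1.8×0.005) + 13 ≈ 18790.8 mm; DoF = Df − Dn = 7770.6 − 4256.3 ≈ 3514.3 mm.
Ratio = 3514.3 / 962.56 ≈ 3.65.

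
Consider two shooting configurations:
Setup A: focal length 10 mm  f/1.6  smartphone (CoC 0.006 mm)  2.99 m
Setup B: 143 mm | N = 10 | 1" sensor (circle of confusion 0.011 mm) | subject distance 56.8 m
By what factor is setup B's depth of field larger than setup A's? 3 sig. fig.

20.5

Setup A: H = 10²/(1.6×0.006) + 10 ≈ 10426.7 mm; DoF = Df − Dn = 4188.1 − 2324.9 ≈ 1863.2 mm.
Setup B: H = 143²/(10×0.011) + 143 ≈ 186043.0 mm; DoF = Df − Dn = 81700 − 43533 ≈ 38167 mm.
Ratio = 38167 / 1863.2 ≈ 20.5.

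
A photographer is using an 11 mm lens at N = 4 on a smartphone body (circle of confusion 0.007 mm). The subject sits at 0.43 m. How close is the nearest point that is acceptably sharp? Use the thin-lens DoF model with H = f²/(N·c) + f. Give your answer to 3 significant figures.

Hyperfocal distance H = f²/(N·c) + f = 11²/(4 × 0.007) + 11 = 121/0.028 + 11 ≈ 4332.4 mm ≈ 4.332 m.
Near limit Dn = s·(H − f)/(H + s − 2f) = 430 × (4332.4 − 11) / (4332.4 + 430 − 2 × 11) = 430 × 4321.4 / 4740.4 ≈ 391.99 mm.

392 mm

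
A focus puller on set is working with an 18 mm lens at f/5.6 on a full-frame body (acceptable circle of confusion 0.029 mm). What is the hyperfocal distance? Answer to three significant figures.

2.01 m

Hyperfocal distance H = f²/(N·c) + f = 18²/(5.6 × 0.029) + 18 = 324/0.1624 + 18 ≈ 2013.1 mm ≈ 2.01 m.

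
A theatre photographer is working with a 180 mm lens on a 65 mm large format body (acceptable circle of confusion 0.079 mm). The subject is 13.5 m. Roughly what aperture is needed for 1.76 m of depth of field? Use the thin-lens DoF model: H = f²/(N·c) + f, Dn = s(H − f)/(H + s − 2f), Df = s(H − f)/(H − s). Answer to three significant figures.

f/2.00

Write h = H − f = f²/(N·c). The thin-lens limits are Dn = s·h/(h + (s−f)) and Df = s·h/(h − (s−f)), so DoF = Df − Dn = 2·s·(s−f)·h / (h² − (s−f)²).
That is a quadratic in h: DoF·h² − 2·s·(s−f)·h − DoF·(s−f)² = 0 ⇒ h = (s−f)·(s + √(s² + DoF²)) / DoF = 13320 × (13500 + √(13500² + 1760²)) / 1760 = 13320 × (13500 + 13614.2) / 1760 ≈ 205206 mm.
Then N = f²/(c·h) = 180² / (0.079 × 205206) = 32400 / 16211 ≈ 2.00.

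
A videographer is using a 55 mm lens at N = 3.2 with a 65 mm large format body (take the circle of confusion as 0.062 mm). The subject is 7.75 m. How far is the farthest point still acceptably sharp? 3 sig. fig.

Hyperfocal distance H = f²/(N·c) + f = 55²/(3.2 × 0.062) + 55 = 3025/0.1984 + 55 ≈ 15302.0 mm ≈ 15.30 m.
Far limit Df = s·(H − f)/(H − s) = 7750 × (15302.0 − 55) / (15302.0 − 7750) = 7750 × 15247.0 / 7552.0 ≈ 15647 mm ≈ 15.6 m.

15.6 m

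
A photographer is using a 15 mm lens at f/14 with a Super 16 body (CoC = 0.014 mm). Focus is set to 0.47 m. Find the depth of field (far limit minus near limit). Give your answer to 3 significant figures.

442 mm

Hyperfocal distance H = f²/(N·c) + f = 15²/(14 × 0.014) + 15 = 225/0.196 + 15 ≈ 1163.0 mm ≈ 1.163 m.
Near limit Dn = s·(H − f)/(H + s − 2f) = 470 × (1163.0 − 15) / (1163.0 + 470 − 2 × 15) = 470 × 1148.0 / 1603.0 ≈ 336.59 mm.
Far limit Df = s·(H − f)/(H − s) = 470 × (1163.0 − 15) / (1163.0 − 470) = 470 × 1148.0 / 693.0 ≈ 778.60 mm.
Depth of field = Df − Dn = 778.60 − 336.59 ≈ 442.01 mm.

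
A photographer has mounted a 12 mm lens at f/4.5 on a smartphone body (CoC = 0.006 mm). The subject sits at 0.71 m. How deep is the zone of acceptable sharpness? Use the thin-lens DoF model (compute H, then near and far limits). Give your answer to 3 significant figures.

Hyperfocal distance H = f²/(N·c) + f = 12²/(4.5 × 0.006) + 12 = 144/0.027 + 12 ≈ 5345.3 mm ≈ 5.345 m.
Near limit Dn = s·(H − f)/(H + s − 2f) = 710 × (5345.3 − 12) / (5345.3 + 710 − 2 × 12) = 710 × 5333.3 / 6031.3 ≈ 627.83 mm.
Far limit Df = s·(H − f)/(H − s) = 710 × (5345.3 − 12) / (5345.3 − 710) = 710 × 5333.3 / 4635.3 ≈ 816.91 mm.
Depth of field = Df − Dn = 816.91 − 627.83 ≈ 189.08 mm.

189 mm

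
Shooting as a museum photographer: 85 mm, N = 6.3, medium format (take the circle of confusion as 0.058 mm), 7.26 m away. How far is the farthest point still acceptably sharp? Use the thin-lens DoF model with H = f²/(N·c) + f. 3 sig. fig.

Hyperfocal distance H = f²/(N·c) + f = 85²/(6.3 × 0.058) + 85 = 7225/0.3654 + 85 ≈ 19857.9 mm ≈ 19.86 m.
Far limit Df = s·(H − f)/(H − s) = 7260 × (19857.9 − 85) / (19857.9 − 7260) = 7260 × 19772.9 / 12597.9 ≈ 11395 mm ≈ 11.4 m.

11.4 m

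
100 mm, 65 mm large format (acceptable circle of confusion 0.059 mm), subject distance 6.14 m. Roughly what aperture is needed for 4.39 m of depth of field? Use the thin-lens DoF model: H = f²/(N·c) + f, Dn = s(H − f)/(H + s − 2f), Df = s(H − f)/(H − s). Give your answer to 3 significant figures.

f/9

Write h = H − f = f²/(N·c). The thin-lens limits are Dn = s·h/(h + (s−f)) and Df = s·h/(h − (s−f)), so DoF = Df − Dn = 2·s·(s−f)·h / (h² − (s−f)²).
That is a quadratic in h: DoF·h² − 2·s·(s−f)·h − DoF·(s−f)² = 0 ⇒ h = (s−f)·(s + √(s² + DoF²)) / DoF = 6040 × (6140 + √(6140² + 4390²)) / 4390 = 6040 × (6140 + 7547.96) / 4390 ≈ 18833 mm.
Then N = f²/(c·h) = 100² / (0.059 × 18833) = 10000 / 1111.1 ≈ 9.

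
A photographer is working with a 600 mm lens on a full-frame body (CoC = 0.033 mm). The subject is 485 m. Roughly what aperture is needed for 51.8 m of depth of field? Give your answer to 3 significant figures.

Write h = H − f = f²/(N·c). The thin-lens limits are Dn = s·h/(h + (s−f)) and Df = s·h/(h − (s−f)), so DoF = Df − Dn = 2·s·(s−f)·h / (h² − (s−f)²).
That is a quadratic in h: DoF·h² − 2·s·(s−f)·h − DoF·(s−f)² = 0 ⇒ h = (s−f)·(s + √(s² + DoF²)) / DoF = 484400 × (485000 + √(485000² + 51800²)) / 51800 = 484400 × (485000 + 487758) / 51800 ≈ 9096605 mm.
Then N = f²/(c·h) = 600² / (0.033 × 9096605) = 360000 / 300188 ≈ 1.20.

f/1.20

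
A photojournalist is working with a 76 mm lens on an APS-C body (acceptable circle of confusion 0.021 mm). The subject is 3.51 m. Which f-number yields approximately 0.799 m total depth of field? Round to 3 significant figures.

Write h = H − f = f²/(N·c). The thin-lens limits are Dn = s·h/(h + (s−f)) and Df = s·h/(h − (s−f)), so DoF = Df − Dn = 2·s·(s−f)·h / (h² − (s−f)²).
That is a quadratic in h: DoF·h² − 2·s·(s−f)·h − DoF·(s−f)² = 0 ⇒ h = (s−f)·(s + √(s² + DoF²)) / DoF = 3434 × (3510 + √(3510² + 799²)) / 799 = 3434 × (3510 + 3599.79) / 799 ≈ 30557 mm.
Then N = f²/(c·h) = 76² / (0.021 × 30557) = 5776 / 641.70 ≈ 9.

f/9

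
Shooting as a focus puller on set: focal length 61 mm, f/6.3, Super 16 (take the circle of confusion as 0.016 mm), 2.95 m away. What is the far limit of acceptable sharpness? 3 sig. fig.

Hyperfocal distance H = f²/(N·c) + f = 61²/(6.3 × 0.016) + 61 = 3721/0.1008 + 61 ≈ 36975.7 mm ≈ 36.98 m.
Far limit Df = s·(H − f)/(H − s) = 2950 × (36975.7 − 61) / (36975.7 − 2950) = 2950 × 36914.7 / 34025.7 ≈ 3200.5 mm ≈ 3.20 m.

3.20 m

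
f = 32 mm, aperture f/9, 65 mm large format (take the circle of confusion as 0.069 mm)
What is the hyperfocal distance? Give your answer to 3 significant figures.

1.68 m

Hyperfocal distance H = f²/(N·c) + f = 32²/(9 × 0.069) + 32 = 1024/0.621 + 32 ≈ 1681.0 mm ≈ 1.68 m.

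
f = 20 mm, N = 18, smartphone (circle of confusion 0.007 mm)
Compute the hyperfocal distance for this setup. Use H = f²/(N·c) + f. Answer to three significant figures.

Hyperfocal distance H = f²/(N·c) + f = 20²/(18 × 0.007) + 20 = 400/0.126 + 20 ≈ 3194.6 mm ≈ 3.19 m.

3.19 m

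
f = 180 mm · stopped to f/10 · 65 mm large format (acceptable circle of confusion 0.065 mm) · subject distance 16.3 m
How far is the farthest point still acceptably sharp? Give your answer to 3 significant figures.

24.1 m

Hyperfocal distance H = f²/(N·c) + f = 180²/(10 × 0.065) + 180 = 32400/0.65 + 180 ≈ 50026.2 mm ≈ 50.03 m.
Far limit Df = s·(H − f)/(H − s) = 16300 × (50026.2 − 180) / (50026.2 − 16300) = 16300 × 49846.2 / 33726.2 ≈ 24091 mm ≈ 24.1 m.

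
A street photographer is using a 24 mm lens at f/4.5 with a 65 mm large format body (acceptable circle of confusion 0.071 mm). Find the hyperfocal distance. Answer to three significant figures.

1.83 m

Hyperfocal distance H = f²/(N·c) + f = 24²/(4.5 × 0.071) + 24 = 576/0.3195 + 24 ≈ 1826.8 mm ≈ 1.83 m.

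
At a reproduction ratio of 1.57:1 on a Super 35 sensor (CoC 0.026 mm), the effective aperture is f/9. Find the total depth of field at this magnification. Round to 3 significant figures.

At magnification m, DoF ≈ 2·N_eff·c/m² = 2 × 9 × 0.026 / 1.57² = 0.468 / 2.465 ≈ 0.19 mm.

0.190 mm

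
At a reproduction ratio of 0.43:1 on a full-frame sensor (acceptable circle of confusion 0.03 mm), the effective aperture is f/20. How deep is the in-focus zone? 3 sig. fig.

At magnification m, DoF ≈ 2·N_eff·c/m² = 2 × 20 × 0.03 / 0.43² = 1.2 / 0.1849 ≈ 6.49 mm.

6.49 mm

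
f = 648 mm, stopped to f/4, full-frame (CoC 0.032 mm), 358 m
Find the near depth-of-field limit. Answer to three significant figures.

323 m

Hyperfocal distance H = f²/(N·c) + f = 648²/(4 × 0.032) + 648 = 419904/0.128 + 648 ≈ 3281148.0 mm ≈ 3281 m.
Near limit Dn = s·(H − f)/(H + s − 2f) = 358000 × (3281148.0 − 648) / (3281148.0 + 358000 − 2 × 648) = 358000 × 3280500.0 / 3637852.0 ≈ 322833 mm ≈ 323 m.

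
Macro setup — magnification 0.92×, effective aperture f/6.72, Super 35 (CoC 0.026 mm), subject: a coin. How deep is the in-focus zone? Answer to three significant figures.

At magnification m, DoF ≈ 2·N_eff·c/m² = 2 × 6.72 × 0.026 / 0.92² = 0.3494 / 0.8464 ≈ 0.413 mm.

0.413 mm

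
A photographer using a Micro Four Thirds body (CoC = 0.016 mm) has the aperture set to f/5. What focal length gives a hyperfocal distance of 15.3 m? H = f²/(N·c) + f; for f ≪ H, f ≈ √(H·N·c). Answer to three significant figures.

From H = f²/(N·c) + f, with f ≪ H: f ≈ √(H·N·c) = √(15300 × 5 × 0.016) = √1224.0 ≈ 34.99 mm.
Exact: f² + N·c·f − N·c·H = 0 ⇒ f = (−N·c + √((N·c)² + 4·N·c·H))/2 = (−0.08 + √4896.0)/2 ≈ 34.946 mm ≈ 34.9 mm.

34.9 mm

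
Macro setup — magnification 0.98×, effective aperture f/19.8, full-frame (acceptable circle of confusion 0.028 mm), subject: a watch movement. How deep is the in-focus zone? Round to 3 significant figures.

1.15 mm

At magnification m, DoF ≈ 2·N_eff·c/m² = 2 × 19.8 × 0.028 / 0.98² = 1.109 / 0.9604 ≈ 1.15 mm.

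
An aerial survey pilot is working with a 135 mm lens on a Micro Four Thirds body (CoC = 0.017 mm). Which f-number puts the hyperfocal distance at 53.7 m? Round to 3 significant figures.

Rearrange H = f²/(N·c) + f for N: N = f² / ((H − f)·c).
N = 135² / ((53700 − 135) × 0.017) = 18225 / 910.6 ≈ 20.

f/20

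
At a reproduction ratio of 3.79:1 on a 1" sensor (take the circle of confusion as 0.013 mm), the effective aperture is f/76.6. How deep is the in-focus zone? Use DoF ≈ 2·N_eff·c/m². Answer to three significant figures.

0.139 mm

At magnification m, DoF ≈ 2·N_eff·c/m² = 2 × 76.6 × 0.013 / 3.79² = 1.992 / 14.36 ≈ 0.139 mm.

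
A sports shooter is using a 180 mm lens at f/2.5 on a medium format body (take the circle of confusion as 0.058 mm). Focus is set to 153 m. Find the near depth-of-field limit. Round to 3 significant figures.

90.9 m

Hyperfocal distance H = f²/(N·c) + f = 180²/(2.5 × 0.058) + 180 = 32400/0.145 + 180 ≈ 223628.3 mm ≈ 223.6 m.
Near limit Dn = s·(H − f)/(H + s − 2f) = 153000 × (223628.3 − 180) / (223628.3 + 153000 − 2 × 180) = 153000 × 223448.3 / 376268.3 ≈ 90860 mm ≈ 90.9 m.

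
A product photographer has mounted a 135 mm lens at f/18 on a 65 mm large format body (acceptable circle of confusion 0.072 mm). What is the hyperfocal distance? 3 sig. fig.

Hyperfocal distance H = f²/(N·c) + f = 135²/(18 × 0.072) + 135 = 18225/1.296 + 135 ≈ 14197.5 mm ≈ 14.2 m.

14.2 m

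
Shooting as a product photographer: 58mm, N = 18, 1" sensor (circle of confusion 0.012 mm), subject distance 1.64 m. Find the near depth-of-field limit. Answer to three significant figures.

1.49 m

Hyperfocal distance H = f²/(N·c) + f = 58²/(18 × 0.012) + 58 = 3364/0.216 + 58 ≈ 15632.1 mm ≈ 15.63 m.
Near limit Dn = s·(H − f)/(H + s − 2f) = 1640 × (15632.1 − 58) / (15632.1 + 1640 − 2 × 58) = 1640 × 15574.1 / 17156.1 ≈ 1488.8 mm ≈ 1.49 m.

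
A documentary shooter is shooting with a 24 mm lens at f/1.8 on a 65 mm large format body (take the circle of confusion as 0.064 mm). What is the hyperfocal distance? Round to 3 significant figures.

5.02 m

Hyperfocal distance H = f²/(N·c) + f = 24²/(1.8 × 0.064) + 24 = 576/0.1152 + 24 ≈ 5024.0 mm ≈ 5.02 m.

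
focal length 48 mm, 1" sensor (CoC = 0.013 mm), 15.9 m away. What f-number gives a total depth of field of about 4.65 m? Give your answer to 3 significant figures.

f/1.60

Write h = H − f = f²/(N·c). The thin-lens limits are Dn = s·h/(h + (s−f)) and Df = s·h/(h − (s−f)), so DoF = Df − Dn = 2·s·(s−f)·h / (h² − (s−f)²).
That is a quadratic in h: DoF·h² − 2·s·(s−f)·h − DoF·(s−f)² = 0 ⇒ h = (s−f)·(s + √(s² + DoF²)) / DoF = 15852 × (15900 + √(15900² + 4650²)) / 4650 = 15852 × (15900 + 16566.0) / 4650 ≈ 110678 mm.
Then N = f²/(c·h) = 48² / (0.013 × 110678) = 2304 / 1438.8 ≈ 1.60.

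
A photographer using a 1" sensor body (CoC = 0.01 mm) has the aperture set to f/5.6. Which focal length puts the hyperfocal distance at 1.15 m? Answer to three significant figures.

From H = f²/(N·c) + f, with f ≪ H: f ≈ √(H·N·c) = √(1150 × 5.6 × 0.01) = √64.400 ≈ 8.025 mm.
Exact: f² + N·c·f − N·c·H = 0 ⇒ f = (−N·c + √((N·c)² + 4·N·c·H))/2 = (−0.056 + √257.60)/2 ≈ 7.9970 mm ≈ 8.00 mm.

8.00 mm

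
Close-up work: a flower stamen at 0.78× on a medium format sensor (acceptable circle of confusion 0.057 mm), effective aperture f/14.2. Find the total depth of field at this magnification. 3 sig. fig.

At magnification m, DoF ≈ 2·N_eff·c/m² = 2 × 14.2 × 0.057 / 0.78² = 1.619 / 0.6084 ≈ 2.66 mm.

2.66 mm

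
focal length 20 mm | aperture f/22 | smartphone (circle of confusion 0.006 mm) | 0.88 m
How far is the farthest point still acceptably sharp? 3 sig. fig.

Hyperfocal distance H = f²/(N·c) + f = 20²/(22 × 0.006) + 20 = 400/0.132 + 20 ≈ 3050.3 mm ≈ 3.050 m.
Far limit Df = s·(H − f)/(H − s) = 880 × (3050.3 − 20) / (3050.3 − 880) = 880 × 3030.3 / 2170.3 ≈ 1228.7 mm ≈ 1.23 m.

1.23 m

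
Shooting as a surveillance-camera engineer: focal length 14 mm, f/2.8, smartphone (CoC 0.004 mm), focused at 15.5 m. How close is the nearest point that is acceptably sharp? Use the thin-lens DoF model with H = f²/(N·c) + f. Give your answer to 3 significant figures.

Hyperfocal distance H = f²/(N·c) + f = 14²/(2.8 × 0.004) + 14 = 196/0.0112 + 14 ≈ 17514.0 mm ≈ 17.51 m.
Near limit Dn = s·(H − f)/(H + s − 2f) = 15500 × (17514.0 − 14) / (17514.0 + 15500 − 2 × 14) = 15500 × 17500.0 / 32986.0 ≈ 8223.2 mm ≈ 8.22 m.

8.22 m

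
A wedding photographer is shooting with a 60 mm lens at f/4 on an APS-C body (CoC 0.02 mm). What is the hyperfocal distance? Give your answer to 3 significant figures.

45.1 m

Hyperfocal distance H = f²/(N·c) + f = 60²/(4 × 0.02) + 60 = 3600/0.08 + 60 ≈ 45060.0 mm ≈ 45.1 m.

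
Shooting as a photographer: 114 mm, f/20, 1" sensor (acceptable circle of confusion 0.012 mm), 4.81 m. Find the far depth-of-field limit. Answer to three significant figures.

5.27 m

Hyperfocal distance H = f²/(N·c) + f = 114²/(20 × 0.012) + 114 = 12996/0.24 + 114 ≈ 54264.0 mm ≈ 54.26 m.
Far limit Df = s·(H − f)/(H − s) = 4810 × (54264.0 − 114) / (54264.0 − 4810) = 4810 × 54150.0 / 49454.0 ≈ 5266.7 mm ≈ 5.27 m.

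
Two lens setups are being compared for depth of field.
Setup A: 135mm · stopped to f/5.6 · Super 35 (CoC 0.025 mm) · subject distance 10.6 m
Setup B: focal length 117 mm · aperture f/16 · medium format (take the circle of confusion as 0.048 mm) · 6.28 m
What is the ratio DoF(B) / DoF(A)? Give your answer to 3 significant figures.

2.88

Setup A: H = 135²/(5.6×0.025) + 135 ≈ 130313.6 mm; DoF = Df − Dn = 11526.6 − 9811.3 ≈ 1715.3 mm.
Setup B: H = 117²/(16×0.048) + 117 ≈ 17941.2 mm; DoF = Df − Dn = 9599.0 − 4666.5 ≈ 4932.5 mm.
Ratio = 4932.5 / 1715.3 ≈ 2.88.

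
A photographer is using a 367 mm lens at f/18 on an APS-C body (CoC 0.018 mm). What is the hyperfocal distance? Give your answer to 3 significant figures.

416 m

Hyperfocal distance H = f²/(N·c) + f = 367²/(18 × 0.018) + 367 = 134689/0.324 + 367 ≈ 416073.8 mm ≈ 416 m.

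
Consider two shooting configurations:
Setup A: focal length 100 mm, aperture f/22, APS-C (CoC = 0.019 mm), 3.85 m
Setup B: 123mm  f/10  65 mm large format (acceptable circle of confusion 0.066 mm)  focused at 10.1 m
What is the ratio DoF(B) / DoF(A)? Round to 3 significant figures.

Setup A: H = 100²/(22×0.019) + 100 ≈ 24023.4 mm; DoF = Df − Dn = 4565.7 − 3328.3 ≈ 1237.4 mm.
Setup B: H = 123²/(10×0.066) + 123 ≈ 23045.7 mm; DoF = Df − Dn = 17884 − 7037 ≈ 10847 mm.
Ratio = 10847 / 1237.4 ≈ 8.77.

8.77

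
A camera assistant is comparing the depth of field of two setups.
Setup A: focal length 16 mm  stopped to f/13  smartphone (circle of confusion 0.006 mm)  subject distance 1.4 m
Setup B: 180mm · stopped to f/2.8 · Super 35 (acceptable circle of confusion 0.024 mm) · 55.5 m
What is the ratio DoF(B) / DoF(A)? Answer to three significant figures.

Setup A: H = 16²/(13×0.006) + 16 ≈ 3298.1 mm; DoF = Df − Dn = 2420.8 − 984.7 ≈ 1436.1 mm.
Setup B: H = 180²/(2.8×0.024) + 180 ≈ 482322.9 mm; DoF = Df − Dn = 62693 − 49787 ≈ 12906 mm.
Ratio = 12906 / 1436.1 ≈ 8.99.

8.99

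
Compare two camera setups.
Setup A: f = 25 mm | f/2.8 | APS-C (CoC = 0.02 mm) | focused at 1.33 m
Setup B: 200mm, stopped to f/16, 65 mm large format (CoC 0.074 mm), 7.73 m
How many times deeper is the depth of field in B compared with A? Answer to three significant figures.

11.5

Setup A: H = 25²/(2.8×0.02) + 25 ≈ 11185.7 mm; DoF = Df − Dn = 1506.11 − 1190.77 ≈ 315.34 mm.
Setup B: H = 200²/(16×0.074) + 200 ≈ 33983.8 mm; DoF = Df − Dn = 9947.1 − 6321.1 ≈ 3626.0 mm.
Ratio = 3626.0 / 315.34 ≈ 11.5.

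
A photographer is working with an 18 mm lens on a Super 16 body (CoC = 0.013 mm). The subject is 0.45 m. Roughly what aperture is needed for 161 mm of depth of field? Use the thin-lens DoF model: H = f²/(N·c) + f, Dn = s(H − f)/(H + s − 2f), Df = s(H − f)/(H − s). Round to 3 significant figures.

f/10

Write h = H − f = f²/(N·c). The thin-lens limits are Dn = s·h/(h + (s−f)) and Df = s·h/(h − (s−f)), so DoF = Df − Dn = 2·s·(s−f)·h / (h² − (s−f)²).
That is a quadratic in h: DoF·h² − 2·s·(s−f)·h − DoF·(s−f)² = 0 ⇒ h = (s−f)·(s + √(s² + DoF²)) / DoF = 432 × (450 + √(450² + 161²)) / 161 = 432 × (450 + 477.934) / 161 ≈ 2489.9 mm.
Then N = f²/(c·h) = 18² / (0.013 × 2489.9) = 324 / 32.368 ≈ 10.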